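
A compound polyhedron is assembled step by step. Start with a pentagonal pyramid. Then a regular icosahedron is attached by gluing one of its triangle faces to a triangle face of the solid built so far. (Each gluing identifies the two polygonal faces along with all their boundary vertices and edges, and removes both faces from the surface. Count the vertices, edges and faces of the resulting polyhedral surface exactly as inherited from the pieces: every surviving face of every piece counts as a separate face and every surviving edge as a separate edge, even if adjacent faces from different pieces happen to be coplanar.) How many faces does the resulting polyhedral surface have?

24

A pentagonal pyramid: V=6, E=10, F=6.
Attach a regular icosahedron (V=12, E=30, F=20) along a 3-gon: merge 3 vertices and 3 edges, delete both glued faces → V=15, E=37, F=24.
Check: V − E + F = 15 − 37 + 24 = 2.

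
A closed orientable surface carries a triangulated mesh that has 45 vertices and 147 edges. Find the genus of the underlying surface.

Every face is a triangle and each edge borders two faces, so 3F = 2·147, giving F = 98.
χ = V − E + F = 45 − 147 + 98 = -4.
For a closed orientable surface χ = 2 − 2g, so g = (2 − (-4))/2 = 3.

3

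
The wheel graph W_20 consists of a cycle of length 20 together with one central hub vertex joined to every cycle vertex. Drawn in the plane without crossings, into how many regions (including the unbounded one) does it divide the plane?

W_20 has V = 20 + 1 = 21 vertices and E = 2·20 = 40 edges.
By Euler's formula F = 2 − V + E = 2 − 21 + 40 = 21.

21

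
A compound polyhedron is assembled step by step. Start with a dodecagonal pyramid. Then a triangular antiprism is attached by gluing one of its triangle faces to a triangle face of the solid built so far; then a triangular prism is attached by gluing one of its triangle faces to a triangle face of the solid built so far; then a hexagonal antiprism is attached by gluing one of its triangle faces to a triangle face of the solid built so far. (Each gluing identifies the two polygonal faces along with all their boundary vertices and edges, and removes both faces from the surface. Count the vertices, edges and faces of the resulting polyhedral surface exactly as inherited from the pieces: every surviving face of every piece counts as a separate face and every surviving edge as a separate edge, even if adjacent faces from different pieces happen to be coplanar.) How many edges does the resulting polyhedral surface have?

A dodecagonal pyramid: V=13, E=24, F=13.
Attach a triangular antiprism (V=6, E=12, F=8) along a 3-gon: merge 3 vertices and 3 edges, delete both glued faces → V=16, E=33, F=19.
Attach a triangular prism (V=6, E=9, F=5) along a 3-gon: merge 3 vertices and 3 edges, delete both glued faces → V=19, E=39, F=22.
Attach a hexagonal antiprism (V=12, E=24, F=14) along a 3-gon: merge 3 vertices and 3 edges, delete both glued faces → V=28, E=60, F=34.
Check: V − E + F = 28 − 60 + 34 = 2.

60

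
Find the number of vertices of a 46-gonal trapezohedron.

94

The n-trapezohedron (dual of the n-antiprism) has V = 2·46 + 2 = 94, E = 4·46 = 184, F = 2·46 = 92.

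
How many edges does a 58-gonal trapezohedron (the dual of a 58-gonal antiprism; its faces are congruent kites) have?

The n-trapezohedron (dual of the n-antiprism) has V = 2·58 + 2 = 118, E = 4·58 = 232, F = 2·58 = 116.
Check: V − E + F = 118 − 232 + 116 = 2.

232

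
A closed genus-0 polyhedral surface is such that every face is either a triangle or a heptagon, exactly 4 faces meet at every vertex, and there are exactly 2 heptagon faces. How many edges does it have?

28

Let x be the number of triangles; then F = 2 + x.
Edge–face incidences: 2E = 7·2 + 3·x = 14 + 3x.
Every vertex has degree 4, so 4V = 2E.
Euler: V − E + F = 2 ⇒ (2E)/4 − E + (2 + x) = 2.
Multiply by 8: 2·(2E) − 4·(2E) + 8·(2 + x) = 16, i.e. 16 + 8x − 2·(14 + 3x) = 16.
Collecting terms: 2x − 12 = 16, so 2x = 28, so x = 14.
Then 2E = 14 + 3·14 = 56, so E = 28, V = 2E/4 = 14, F = 2 + 14 = 16.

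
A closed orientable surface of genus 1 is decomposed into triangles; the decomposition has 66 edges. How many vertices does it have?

χ = 2 − 2·1 = 0, and every face is a triangle so 3F = 2E.
F = 2E/3 = 44. Then V = 0 + E − F = 0 + 66 − 44 = 22.

22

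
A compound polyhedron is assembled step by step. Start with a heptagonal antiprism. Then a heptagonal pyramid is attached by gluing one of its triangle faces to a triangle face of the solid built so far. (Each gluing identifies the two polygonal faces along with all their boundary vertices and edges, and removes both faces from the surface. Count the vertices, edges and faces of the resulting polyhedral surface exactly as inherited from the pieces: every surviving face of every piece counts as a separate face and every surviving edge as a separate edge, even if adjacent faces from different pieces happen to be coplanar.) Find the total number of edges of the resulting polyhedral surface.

A heptagonal antiprism: V=14, E=28, F=16.
Attach a heptagonal pyramid (V=8, E=14, F=8) along a 3-gon: merge 3 vertices and 3 edges, delete both glued faces → V=19, E=39, F=22.
Check: V − E + F = 19 − 39 + 22 = 2.

39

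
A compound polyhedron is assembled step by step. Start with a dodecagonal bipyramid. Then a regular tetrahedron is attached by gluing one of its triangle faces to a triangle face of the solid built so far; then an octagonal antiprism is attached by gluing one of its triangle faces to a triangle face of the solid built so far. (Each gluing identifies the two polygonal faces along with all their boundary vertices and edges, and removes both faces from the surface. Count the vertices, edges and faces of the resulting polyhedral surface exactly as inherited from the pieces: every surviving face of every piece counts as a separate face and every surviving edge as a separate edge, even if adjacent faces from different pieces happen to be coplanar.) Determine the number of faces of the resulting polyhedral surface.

42

A dodecagonal bipyramid: V=14, E=36, F=24.
Attach a regular tetrahedron (V=4, E=6, F=4) along a 3-gon: merge 3 vertices and 3 edges, delete both glued faces → V=15, E=39, F=26.
Attach an octagonal antiprism (V=16, E=32, F=18) along a 3-gon: merge 3 vertices and 3 edges, delete both glued faces → V=28, E=68, F=42.
Check: V − E + F = 28 − 68 + 42 = 2.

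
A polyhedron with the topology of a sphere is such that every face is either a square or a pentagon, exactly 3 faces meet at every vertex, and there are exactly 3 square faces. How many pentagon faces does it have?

6

Let x be the number of pentagons; then F = 3 + x.
Edge–face incidences: 2E = 4·3 + 5·x = 12 + 5x.
Every vertex has degree 3, so 3V = 2E.
Euler: V − E + F = 2 ⇒ (2E)/3 − E + (3 + x) = 2.
Multiply by 6: 2·(2E) − 3·(2E) + 6·(3 + x) = 12, i.e. 18 + 6x − (12 + 5x) = 12.
Collecting terms: x + 6 = 12, so x = 6.
Then 2E = 12 + 5·6 = 42, so E = 21, V = 2E/3 = 14, F = 3 + 6 = 9.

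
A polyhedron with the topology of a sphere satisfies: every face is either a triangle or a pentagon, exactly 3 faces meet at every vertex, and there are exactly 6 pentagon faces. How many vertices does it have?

Let x be the number of triangles; then F = 6 + x.
Edge–face incidences: 2E = 5·6 + 3·x = 30 + 3x.
Every vertex has degree 3, so 3V = 2E.
Euler: V − E + F = 2 ⇒ (2E)/3 − E + (6 + x) = 2.
Multiply by 6: 2·(2E) − 3·(2E) + 6·(6 + x) = 12, i.e. 36 + 6x − (30 + 3x) = 12.
Collecting terms: 3x + 6 = 12, so 3x = 6, so x = 2.
Then 2E = 30 + 3·2 = 36, so E = 18, V = 2E/3 = 12, F = 6 + 2 = 8.

12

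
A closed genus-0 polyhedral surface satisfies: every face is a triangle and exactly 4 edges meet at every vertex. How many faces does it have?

8

Each face has 3 edges and each edge borders two faces, so 2E = 3F.
Each vertex has degree 4, so 4V = 2E and hence V = 3F/4.
Euler: V − E + F = 2 ⇒ (3F/4) − (3F/2) + F = 2.
Multiply by 8: (6 − 12 + 8)F = 16, i.e. 2F = 16.
So F = 8, E = 3·8/2 = 12, V = 3·8/4 = 6.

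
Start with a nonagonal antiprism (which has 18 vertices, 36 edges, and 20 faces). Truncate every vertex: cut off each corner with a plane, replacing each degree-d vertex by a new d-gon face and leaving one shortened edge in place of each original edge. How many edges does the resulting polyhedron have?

Truncation replaces each original edge-end by a new vertex, so V′ = 2E = 72.
Each original edge survives, and each old vertex of degree d contributes d new edges; summing degrees gives Σd = 2E, so E′ = E + 2E = 3E = 108.
Each original face survives and each original vertex becomes one new face: F′ = F + V = 38.

108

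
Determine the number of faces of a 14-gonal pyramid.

A pyramid on an n-gon base has one n-gon and n triangles: V = 14 + 1 = 15, E = 2·14 = 28, F = 14 + 1 = 15.

15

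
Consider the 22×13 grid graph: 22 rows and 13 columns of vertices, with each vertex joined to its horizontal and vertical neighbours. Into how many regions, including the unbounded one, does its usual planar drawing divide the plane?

253

The grid has V = 22·13 = 286 vertices and E = 22·12 + 13·21 = 537 edges.
F = 2 − V + E = 2 − 286 + 537 = 253.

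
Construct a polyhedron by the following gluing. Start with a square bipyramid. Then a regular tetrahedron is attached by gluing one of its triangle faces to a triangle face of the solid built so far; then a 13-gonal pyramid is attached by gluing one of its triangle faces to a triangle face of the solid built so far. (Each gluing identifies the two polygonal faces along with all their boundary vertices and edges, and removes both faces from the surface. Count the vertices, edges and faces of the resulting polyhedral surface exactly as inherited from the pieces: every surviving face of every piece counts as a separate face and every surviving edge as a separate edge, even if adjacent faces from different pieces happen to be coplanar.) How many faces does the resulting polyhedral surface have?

A square bipyramid: V=6, E=12, F=8.
Attach a regular tetrahedron (V=4, E=6, F=4) along a 3-gon: merge 3 vertices and 3 edges, delete both glued faces → V=7, E=15, F=10.
Attach a 13-gonal pyramid (V=14, E=26, F=14) along a 3-gon: merge 3 vertices and 3 edges, delete both glued faces → V=18, E=38, F=22.
Check: V − E + F = 18 − 38 + 22 = 2.

22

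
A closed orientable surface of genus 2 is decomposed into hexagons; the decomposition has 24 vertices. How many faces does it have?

13

χ = 2 − 2·2 = -2, and every face is a hexagon so 6F = 2E.
V − E + F = -2 with E = 6F/2 gives 24 − (6/2 − 1)·F = -2, so F = 13 and E = 39.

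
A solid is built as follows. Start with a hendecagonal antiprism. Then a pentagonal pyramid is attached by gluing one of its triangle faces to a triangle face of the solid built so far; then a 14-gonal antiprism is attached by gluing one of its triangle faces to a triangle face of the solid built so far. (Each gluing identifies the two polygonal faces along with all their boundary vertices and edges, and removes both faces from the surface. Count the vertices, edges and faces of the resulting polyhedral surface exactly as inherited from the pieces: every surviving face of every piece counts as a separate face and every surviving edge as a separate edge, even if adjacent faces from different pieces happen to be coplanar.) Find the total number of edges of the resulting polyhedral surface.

104

A hendecagonal antiprism: V=22, E=44, F=24.
Attach a pentagonal pyramid (V=6, E=10, F=6) along a 3-gon: merge 3 vertices and 3 edges, delete both glued faces → V=25, E=51, F=28.
Attach a 14-gonal antiprism (V=28, E=56, F=30) along a 3-gon: merge 3 vertices and 3 edges, delete both glued faces → V=50, E=104, F=56.
Check: V − E + F = 50 − 104 + 56 = 2.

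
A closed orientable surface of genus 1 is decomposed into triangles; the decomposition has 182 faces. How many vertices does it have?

91

χ = 2 − 2·1 = 0, and every face is a triangle so 3F = 2E.
E = 3·182/2 = 273. Then V = 0 + E − F = 0 + 273 − 182 = 91.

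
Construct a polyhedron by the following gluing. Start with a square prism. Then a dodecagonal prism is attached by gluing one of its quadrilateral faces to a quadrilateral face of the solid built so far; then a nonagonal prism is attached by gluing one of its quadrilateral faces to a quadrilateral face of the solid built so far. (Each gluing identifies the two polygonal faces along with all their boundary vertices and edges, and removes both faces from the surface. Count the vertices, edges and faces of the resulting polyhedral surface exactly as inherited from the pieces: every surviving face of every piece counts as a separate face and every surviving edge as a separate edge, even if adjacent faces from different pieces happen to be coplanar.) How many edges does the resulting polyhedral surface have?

67

A square prism: V=8, E=12, F=6.
Attach a dodecagonal prism (V=24, E=36, F=14) along a 4-gon: merge 4 vertices and 4 edges, delete both glued faces → V=28, E=44, F=18.
Attach a nonagonal prism (V=18, E=27, F=11) along a 4-gon: merge 4 vertices and 4 edges, delete both glued faces → V=42, E=67, F=27.
Check: V − E + F = 42 − 67 + 27 = 2.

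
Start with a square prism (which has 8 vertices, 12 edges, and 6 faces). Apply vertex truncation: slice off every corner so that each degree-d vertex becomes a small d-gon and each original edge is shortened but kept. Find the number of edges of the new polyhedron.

Truncation replaces each original edge-end by a new vertex, so V′ = 2E = 24.
Each original edge survives, and each old vertex of degree d contributes d new edges; summing degrees gives Σd = 2E, so E′ = E + 2E = 3E = 36.
Each original face survives and each original vertex becomes one new face: F′ = F + V = 14.

36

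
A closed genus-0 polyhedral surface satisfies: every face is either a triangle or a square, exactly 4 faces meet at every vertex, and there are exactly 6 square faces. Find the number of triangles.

Let x be the number of triangles; then F = 6 + x.
Edge–face incidences: 2E = 4·6 + 3·x = 24 + 3x.
Every vertex has degree 4, so 4V = 2E.
Euler: V − E + F = 2 ⇒ (2E)/4 − E + (6 + x) = 2.
Multiply by 8: 2·(2E) − 4·(2E) + 8·(6 + x) = 16, i.e. 48 + 8x − 2·(24 + 3x) = 16.
Collecting terms: 2x = 16, so x = 8.
Then 2E = 24 + 3·8 = 48, so E = 24, V = 2E/4 = 12, F = 6 + 8 = 14.

8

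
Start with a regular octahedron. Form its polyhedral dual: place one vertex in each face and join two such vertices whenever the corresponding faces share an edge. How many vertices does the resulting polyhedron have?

The base solid has V = 6, E = 12, F = 8.
The dual swaps V and F and preserves E: V′ = F = 8, E′ = E = 12, F′ = V = 6.

8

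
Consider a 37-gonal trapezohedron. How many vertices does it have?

76

The n-trapezohedron (dual of the n-antiprism) has V = 2·37 + 2 = 76, E = 4·37 = 148, F = 2·37 = 74.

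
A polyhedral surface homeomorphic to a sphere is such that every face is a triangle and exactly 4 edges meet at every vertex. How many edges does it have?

Each face has 3 edges and each edge borders two faces, so 2E = 3F.
Each vertex has degree 4, so 4V = 2E and hence V = 3F/4.
Euler: V − E + F = 2 ⇒ (3F/4) − (3F/2) + F = 2.
Multiply by 8: (6 − 12 + 8)F = 16, i.e. 2F = 16.
So F = 8, E = 3·8/2 = 12, V = 3·8/4 = 6.

12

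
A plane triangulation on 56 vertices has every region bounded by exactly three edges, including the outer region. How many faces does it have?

In a plane triangulation 3F = 2E and V − E + F = 2, so F = 2V − 4 = 2·56 − 4 = 108.

108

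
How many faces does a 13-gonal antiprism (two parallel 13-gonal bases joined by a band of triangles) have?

An antiprism on an n-gon has two n-gon caps and 2n triangles: V = 2·13 = 26, E = 4·13 = 52, F = 2·13 + 2 = 28.

28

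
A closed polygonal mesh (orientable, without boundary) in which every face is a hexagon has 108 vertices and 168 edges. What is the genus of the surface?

3

Every face is a hexagon and each edge borders two faces, so 6F = 2·168, giving F = 56.
χ = V − E + F = 108 − 168 + 56 = -4.
For a closed orientable surface χ = 2 − 2g, so g = (2 − (-4))/2 = 3.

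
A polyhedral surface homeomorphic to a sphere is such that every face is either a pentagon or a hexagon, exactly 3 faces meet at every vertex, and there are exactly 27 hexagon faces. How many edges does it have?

Let x be the number of pentagons; then F = 27 + x.
Edge–face incidences: 2E = 6·27 + 5·x = 162 + 5x.
Every vertex has degree 3, so 3V = 2E.
Euler: V − E + F = 2 ⇒ (2E)/3 − E + (27 + x) = 2.
Multiply by 6: 2·(2E) − 3·(2E) + 6·(27 + x) = 12, i.e. 162 + 6x − (162 + 5x) = 12.
Collecting terms: x = 12.
Then 2E = 162 + 5·12 = 222, so E = 111, V = 2E/3 = 74, F = 27 + 12 = 39.

111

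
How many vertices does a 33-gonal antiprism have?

An antiprism on an n-gon has two n-gon caps and 2n triangles: V = 2·33 = 66, E = 4·33 = 132, F = 2·33 + 2 = 68.

66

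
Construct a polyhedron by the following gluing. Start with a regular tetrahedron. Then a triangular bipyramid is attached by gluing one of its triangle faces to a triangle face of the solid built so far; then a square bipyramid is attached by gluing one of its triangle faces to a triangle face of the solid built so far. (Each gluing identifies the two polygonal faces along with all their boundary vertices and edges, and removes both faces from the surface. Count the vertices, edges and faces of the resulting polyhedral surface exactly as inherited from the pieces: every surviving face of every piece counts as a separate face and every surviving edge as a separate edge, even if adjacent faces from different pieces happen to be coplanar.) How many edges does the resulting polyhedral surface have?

21

A regular tetrahedron: V=4, E=6, F=4.
Attach a triangular bipyramid (V=5, E=9, F=6) along a 3-gon: merge 3 vertices and 3 edges, delete both glued faces → V=6, E=12, F=8.
Attach a square bipyramid (V=6, E=12, F=8) along a 3-gon: merge 3 vertices and 3 edges, delete both glued faces → V=9, E=21, F=14.
Check: V − E + F = 9 − 21 + 14 = 2.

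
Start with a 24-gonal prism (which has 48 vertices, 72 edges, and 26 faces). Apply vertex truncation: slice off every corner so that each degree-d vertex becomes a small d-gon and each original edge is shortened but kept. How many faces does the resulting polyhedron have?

74

Truncation replaces each original edge-end by a new vertex, so V′ = 2E = 144.
Each original edge survives, and each old vertex of degree d contributes d new edges; summing degrees gives Σd = 2E, so E′ = E + 2E = 3E = 216.
Each original face survives and each original vertex becomes one new face: F′ = F + V = 74.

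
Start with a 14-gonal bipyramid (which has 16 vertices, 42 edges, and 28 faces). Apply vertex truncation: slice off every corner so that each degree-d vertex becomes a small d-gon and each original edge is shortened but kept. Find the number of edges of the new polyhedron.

Truncation replaces each original edge-end by a new vertex, so V′ = 2E = 84.
Each original edge survives, and each old vertex of degree d contributes d new edges; summing degrees gives Σd = 2E, so E′ = E + 2E = 3E = 126.
Each original face survives and each original vertex becomes one new face: F′ = F + V = 44.

126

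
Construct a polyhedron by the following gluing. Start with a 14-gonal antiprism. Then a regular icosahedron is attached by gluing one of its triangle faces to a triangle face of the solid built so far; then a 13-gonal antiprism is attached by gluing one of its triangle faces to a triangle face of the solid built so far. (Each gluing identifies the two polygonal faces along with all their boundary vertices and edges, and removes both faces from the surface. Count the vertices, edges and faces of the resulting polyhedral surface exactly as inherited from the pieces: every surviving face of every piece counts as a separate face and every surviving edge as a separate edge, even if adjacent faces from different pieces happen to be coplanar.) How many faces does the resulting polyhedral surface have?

A 14-gonal antiprism: V=28, E=56, F=30.
Attach a regular icosahedron (V=12, E=30, F=20) along a 3-gon: merge 3 vertices and 3 edges, delete both glued faces → V=37, E=83, F=48.
Attach a 13-gonal antiprism (V=26, E=52, F=28) along a 3-gon: merge 3 vertices and 3 edges, delete both glued faces → V=60, E=132, F=74.
Check: V − E + F = 60 − 132 + 74 = 2.

74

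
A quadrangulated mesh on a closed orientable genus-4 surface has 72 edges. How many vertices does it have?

30

χ = 2 − 2·4 = -6, and every face is a square so 4F = 2E.
F = 2E/4 = 36. Then V = -6 + E − F = -6 + 72 − 36 = 30.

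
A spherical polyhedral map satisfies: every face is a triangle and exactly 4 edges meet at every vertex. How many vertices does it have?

Each face has 3 edges and each edge borders two faces, so 2E = 3F.
Each vertex has degree 4, so 4V = 2E and hence V = 3F/4.
Euler: V − E + F = 2 ⇒ (3F/4) − (3F/2) + F = 2.
Multiply by 8: (6 − 12 + 8)F = 16, i.e. 2F = 16.
So F = 8, E = 3·8/2 = 12, V = 3·8/4 = 6.

6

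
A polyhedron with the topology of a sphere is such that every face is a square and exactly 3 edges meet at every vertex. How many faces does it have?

Each face has 4 edges and each edge borders two faces, so 2E = 4F.
Each vertex has degree 3, so 3V = 2E and hence V = 4F/3.
Euler: V − E + F = 2 ⇒ (4F/3) − (4F/2) + F = 2.
Multiply by 6: (8 − 12 + 6)F = 12, i.e. 2F = 12.
So F = 6, E = 4·6/2 = 12, V = 4·6/3 = 8.

6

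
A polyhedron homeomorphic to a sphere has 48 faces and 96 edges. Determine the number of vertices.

50

Here V − E + F = 2.
V = 2 + E − F = 2 + 96 − 48 = 50.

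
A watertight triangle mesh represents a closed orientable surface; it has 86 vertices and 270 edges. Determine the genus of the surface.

3

Every face is a triangle and each edge borders two faces, so 3F = 2·270, giving F = 180.
χ = V − E + F = 86 − 270 + 180 = -4.
For a closed orientable surface χ = 2 − 2g, so g = (2 − (-4))/2 = 3.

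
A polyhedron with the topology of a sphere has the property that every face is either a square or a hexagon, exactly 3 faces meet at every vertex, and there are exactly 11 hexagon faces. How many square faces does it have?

6

Let x be the number of squares; then F = 11 + x.
Edge–face incidences: 2E = 6·11 + 4·x = 66 + 4x.
Every vertex has degree 3, so 3V = 2E.
Euler: V − E + F = 2 ⇒ (2E)/3 − E + (11 + x) = 2.
Multiply by 6: 2·(2E) − 3·(2E) + 6·(11 + x) = 12, i.e. 66 + 6x − (66 + 4x) = 12.
Collecting terms: 2x = 12, so x = 6.
Then 2E = 66 + 4·6 = 90, so E = 45, V = 2E/3 = 30, F = 11 + 6 = 17.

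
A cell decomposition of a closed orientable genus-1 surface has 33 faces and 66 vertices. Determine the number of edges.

For a closed orientable surface of genus 1, χ = 2 − 2·1 = 0.
E = V + F − (0) = 66 + 33 − (0) = 99.

99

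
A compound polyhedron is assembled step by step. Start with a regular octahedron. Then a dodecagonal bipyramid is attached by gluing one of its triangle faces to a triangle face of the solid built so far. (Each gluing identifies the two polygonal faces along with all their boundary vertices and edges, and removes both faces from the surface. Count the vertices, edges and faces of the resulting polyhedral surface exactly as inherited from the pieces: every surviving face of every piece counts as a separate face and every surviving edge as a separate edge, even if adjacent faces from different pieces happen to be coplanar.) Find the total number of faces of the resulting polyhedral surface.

A regular octahedron: V=6, E=12, F=8.
Attach a dodecagonal bipyramid (V=14, E=36, F=24) along a 3-gon: merge 3 vertices and 3 edges, delete both glued faces → V=17, E=45, F=30.
Check: V − E + F = 17 − 45 + 30 = 2.

30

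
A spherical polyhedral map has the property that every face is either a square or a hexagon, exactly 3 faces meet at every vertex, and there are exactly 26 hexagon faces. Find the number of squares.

Let x be the number of squares; then F = 26 + x.
Edge–face incidences: 2E = 6·26 + 4·x = 156 + 4x.
Every vertex has degree 3, so 3V = 2E.
Euler: V − E + F = 2 ⇒ (2E)/3 − E + (26 + x) = 2.
Multiply by 6: 2·(2E) − 3·(2E) + 6·(26 + x) = 12, i.e. 156 + 6x − (156 + 4x) = 12.
Collecting terms: 2x = 12, so x = 6.
Then 2E = 156 + 4·6 = 180, so E = 90, V = 2E/3 = 60, F = 26 + 6 = 32.

6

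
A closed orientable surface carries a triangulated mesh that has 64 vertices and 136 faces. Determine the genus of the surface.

3

Every face is a triangle, so 2E = 3·136 = 408, giving E = 204.
χ = V − E + F = 64 − 204 + 136 = -4.
For a closed orientable surface χ = 2 − 2g, so g = (2 − (-4))/2 = 3.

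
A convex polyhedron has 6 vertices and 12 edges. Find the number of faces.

Here V − E + F = 2.
F = 2 − V + E = 2 − 6 + 12 = 8.

8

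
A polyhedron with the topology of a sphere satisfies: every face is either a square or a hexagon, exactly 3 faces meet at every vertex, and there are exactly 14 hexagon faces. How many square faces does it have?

6

Let x be the number of squares; then F = 14 + x.
Edge–face incidences: 2E = 6·14 + 4·x = 84 + 4x.
Every vertex has degree 3, so 3V = 2E.
Euler: V − E + F = 2 ⇒ (2E)/3 − E + (14 + x) = 2.
Multiply by 6: 2·(2E) − 3·(2E) + 6·(14 + x) = 12, i.e. 84 + 6x − (84 + 4x) = 12.
Collecting terms: 2x = 12, so x = 6.
Then 2E = 84 + 4·6 = 108, so E = 54, V = 2E/3 = 36, F = 14 + 6 = 20.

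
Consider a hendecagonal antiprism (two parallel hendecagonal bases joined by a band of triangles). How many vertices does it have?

An antiprism on an n-gon has two n-gon caps and 2n triangles: V = 2·11 = 22, E = 4·11 = 44, F = 2·11 + 2 = 24.

22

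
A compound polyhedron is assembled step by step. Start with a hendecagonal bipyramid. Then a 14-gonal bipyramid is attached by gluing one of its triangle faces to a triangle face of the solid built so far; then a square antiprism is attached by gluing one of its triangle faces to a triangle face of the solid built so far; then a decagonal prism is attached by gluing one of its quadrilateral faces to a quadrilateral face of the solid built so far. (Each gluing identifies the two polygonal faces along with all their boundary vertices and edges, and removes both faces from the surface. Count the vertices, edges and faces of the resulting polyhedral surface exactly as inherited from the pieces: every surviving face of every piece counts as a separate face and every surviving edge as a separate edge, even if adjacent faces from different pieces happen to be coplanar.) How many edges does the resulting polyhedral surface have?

111

A hendecagonal bipyramid: V=13, E=33, F=22.
Attach a 14-gonal bipyramid (V=16, E=42, F=28) along a 3-gon: merge 3 vertices and 3 edges, delete both glued faces → V=26, E=72, F=48.
Attach a square antiprism (V=8, E=16, F=10) along a 3-gon: merge 3 vertices and 3 edges, delete both glued faces → V=31, E=85, F=56.
Attach a decagonal prism (V=20, E=30, F=12) along a 4-gon: merge 4 vertices and 4 edges, delete both glued faces → V=47, E=111, F=66.
Check: V − E + F = 47 − 111 + 66 = 2.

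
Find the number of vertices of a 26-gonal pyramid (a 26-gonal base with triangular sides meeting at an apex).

27

A pyramid on an n-gon base has one n-gon and n triangles: V = 26 + 1 = 27, E = 2·26 = 52, F = 26 + 1 = 27.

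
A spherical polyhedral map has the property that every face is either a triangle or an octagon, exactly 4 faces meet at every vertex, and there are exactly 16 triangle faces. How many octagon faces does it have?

2

Let x be the number of octagons; then F = 16 + x.
Edge–face incidences: 2E = 3·16 + 8·x = 48 + 8x.
Every vertex has degree 4, so 4V = 2E.
Euler: V − E + F = 2 ⇒ (2E)/4 − E + (16 + x) = 2.
Multiply by 8: 2·(2E) − 4·(2E) + 8·(16 + x) = 16, i.e. 128 + 8x − 2·(48 + 8x) = 16.
Collecting terms: −8x + 32 = 16, so −8x = −16, so x = 2.
Then 2E = 48 + 8·2 = 64, so E = 32, V = 2E/4 = 16, F = 16 + 2 = 18.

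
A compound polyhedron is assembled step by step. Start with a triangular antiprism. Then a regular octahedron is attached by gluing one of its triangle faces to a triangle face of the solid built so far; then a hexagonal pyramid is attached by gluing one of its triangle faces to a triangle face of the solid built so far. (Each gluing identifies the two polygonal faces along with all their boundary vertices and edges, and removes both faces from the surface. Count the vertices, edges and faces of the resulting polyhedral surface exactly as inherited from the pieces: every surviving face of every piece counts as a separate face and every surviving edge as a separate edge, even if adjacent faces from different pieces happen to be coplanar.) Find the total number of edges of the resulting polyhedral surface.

30

A triangular antiprism: V=6, E=12, F=8.
Attach a regular octahedron (V=6, E=12, F=8) along a 3-gon: merge 3 vertices and 3 edges, delete both glued faces → V=9, E=21, F=14.
Attach a hexagonal pyramid (V=7, E=12, F=7) along a 3-gon: merge 3 vertices and 3 edges, delete both glued faces → V=13, E=30, F=19.
Check: V − E + F = 13 − 30 + 19 = 2.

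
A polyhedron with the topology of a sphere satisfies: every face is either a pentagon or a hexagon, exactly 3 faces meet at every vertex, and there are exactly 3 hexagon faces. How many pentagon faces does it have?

12

Let x be the number of pentagons; then F = 3 + x.
Edge–face incidences: 2E = 6·3 + 5·x = 18 + 5x.
Every vertex has degree 3, so 3V = 2E.
Euler: V − E + F = 2 ⇒ (2E)/3 − E + (3 + x) = 2.
Multiply by 6: 2·(2E) − 3·(2E) + 6·(3 + x) = 12, i.e. 18 + 6x − (18 + 5x) = 12.
Collecting terms: x = 12.
Then 2E = 18 + 5·12 = 78, so E = 39, V = 2E/3 = 26, F = 3 + 12 = 15.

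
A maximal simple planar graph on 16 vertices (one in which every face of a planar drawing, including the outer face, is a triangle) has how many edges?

42

In a plane triangulation 3F = 2E and V − E + F = 2, so E = 3V − 6 = 3·16 − 6 = 42.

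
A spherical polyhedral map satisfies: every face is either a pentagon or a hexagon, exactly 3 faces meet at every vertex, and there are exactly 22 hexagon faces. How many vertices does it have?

Let x be the number of pentagons; then F = 22 + x.
Edge–face incidences: 2E = 6·22 + 5·x = 132 + 5x.
Every vertex has degree 3, so 3V = 2E.
Euler: V − E + F = 2 ⇒ (2E)/3 − E + (22 + x) = 2.
Multiply by 6: 2·(2E) − 3·(2E) + 6·(22 + x) = 12, i.e. 132 + 6x − (132 + 5x) = 12.
Collecting terms: x = 12.
Then 2E = 132 + 5·12 = 192, so E = 96, V = 2E/3 = 64, F = 22 + 12 = 34.

64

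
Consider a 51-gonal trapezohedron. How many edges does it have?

The n-trapezohedron (dual of the n-antiprism) has V = 2·51 + 2 = 104, E = 4·51 = 204, F = 2·51 = 102.

204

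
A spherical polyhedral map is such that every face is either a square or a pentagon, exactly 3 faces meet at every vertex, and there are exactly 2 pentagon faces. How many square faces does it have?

5

Let x be the number of squares; then F = 2 + x.
Edge–face incidences: 2E = 5·2 + 4·x = 10 + 4x.
Every vertex has degree 3, so 3V = 2E.
Euler: V − E + F = 2 ⇒ (2E)/3 − E + (2 + x) = 2.
Multiply by 6: 2·(2E) − 3·(2E) + 6·(2 + x) = 12, i.e. 12 + 6x − (10 + 4x) = 12.
Collecting terms: 2x + 2 = 12, so 2x = 10, so x = 5.
Then 2E = 10 + 4·5 = 30, so E = 15, V = 2E/3 = 10, F = 2 + 5 = 7.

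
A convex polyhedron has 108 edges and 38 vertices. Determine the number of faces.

72

Here V − E + F = 2.
F = 2 − V + E = 2 − 38 + 108 = 72.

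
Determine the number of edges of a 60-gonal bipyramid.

A bipyramid over an n-gon has 2n triangular faces and n + 2 vertices: V = 60 + 2 = 62, E = 3·60 = 180, F = 2·60 = 120.

180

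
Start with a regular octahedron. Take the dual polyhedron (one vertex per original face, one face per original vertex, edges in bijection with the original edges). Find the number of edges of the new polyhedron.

The base solid has V = 6, E = 12, F = 8.
The dual swaps V and F and preserves E: V′ = F = 8, E′ = E = 12, F′ = V = 6.

12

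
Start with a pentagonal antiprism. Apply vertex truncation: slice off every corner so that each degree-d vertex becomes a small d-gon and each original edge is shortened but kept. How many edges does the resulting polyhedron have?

60

The base solid has V = 10, E = 20, F = 12.
Truncation replaces each original edge-end by a new vertex, so V′ = 2E = 40.
Each original edge survives, and each old vertex of degree d contributes d new edges; summing degrees gives Σd = 2E, so E′ = E + 2E = 3E = 60.
Each original face survives and each original vertex becomes one new face: F′ = F + V = 22.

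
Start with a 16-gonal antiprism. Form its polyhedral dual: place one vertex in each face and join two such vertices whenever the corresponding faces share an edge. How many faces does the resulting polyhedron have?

The base solid has V = 32, E = 64, F = 34.
The dual swaps V and F and preserves E: V′ = F = 34, E′ = E = 64, F′ = V = 32.

32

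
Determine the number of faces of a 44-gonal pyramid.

45

A pyramid on an n-gon base has one n-gon and n triangles: V = 44 + 1 = 45, E = 2·44 = 88, F = 44 + 1 = 45.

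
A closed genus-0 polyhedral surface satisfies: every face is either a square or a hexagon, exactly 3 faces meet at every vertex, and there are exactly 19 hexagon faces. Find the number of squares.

Let x be the number of squares; then F = 19 + x.
Edge–face incidences: 2E = 6·19 + 4·x = 114 + 4x.
Every vertex has degree 3, so 3V = 2E.
Euler: V − E + F = 2 ⇒ (2E)/3 − E + (19 + x) = 2.
Multiply by 6: 2·(2E) − 3·(2E) + 6·(19 + x) = 12, i.e. 114 + 6x − (114 + 4x) = 12.
Collecting terms: 2x = 12, so x = 6.
Then 2E = 114 + 4·6 = 138, so E = 69, V = 2E/3 = 46, F = 19 + 6 = 25.

6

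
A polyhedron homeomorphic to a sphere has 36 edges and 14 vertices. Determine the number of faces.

24

Here V − E + F = 2.
F = 2 − V + E = 2 − 14 + 36 = 24.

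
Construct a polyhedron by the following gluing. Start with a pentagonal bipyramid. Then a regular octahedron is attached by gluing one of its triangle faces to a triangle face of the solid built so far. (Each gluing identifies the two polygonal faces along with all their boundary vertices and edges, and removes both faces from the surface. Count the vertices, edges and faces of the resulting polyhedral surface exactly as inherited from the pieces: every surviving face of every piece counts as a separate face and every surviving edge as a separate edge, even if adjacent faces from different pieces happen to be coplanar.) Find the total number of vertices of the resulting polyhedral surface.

A pentagonal bipyramid: V=7, E=15, F=10.
Attach a regular octahedron (V=6, E=12, F=8) along a 3-gon: merge 3 vertices and 3 edges, delete both glued faces → V=10, E=24, F=16.
Check: V − E + F = 10 − 24 + 16 = 2.

10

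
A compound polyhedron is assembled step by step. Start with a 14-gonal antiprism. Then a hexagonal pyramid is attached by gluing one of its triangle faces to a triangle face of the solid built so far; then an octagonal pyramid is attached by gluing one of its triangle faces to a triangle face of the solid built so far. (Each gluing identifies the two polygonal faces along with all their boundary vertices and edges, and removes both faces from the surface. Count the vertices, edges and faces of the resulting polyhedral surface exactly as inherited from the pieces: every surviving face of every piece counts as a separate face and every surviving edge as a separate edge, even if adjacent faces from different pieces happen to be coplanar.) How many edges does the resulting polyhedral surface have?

78

A 14-gonal antiprism: V=28, E=56, F=30.
Attach a hexagonal pyramid (V=7, E=12, F=7) along a 3-gon: merge 3 vertices and 3 edges, delete both glued faces → V=32, E=65, F=35.
Attach an octagonal pyramid (V=9, E=16, F=9) along a 3-gon: merge 3 vertices and 3 edges, delete both glued faces → V=38, E=78, F=42.
Check: V − E + F = 38 − 78 + 42 = 2.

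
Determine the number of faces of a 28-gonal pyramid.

A pyramid on an n-gon base has one n-gon and n triangles: V = 28 + 1 = 29, E = 2·28 = 56, F = 28 + 1 = 29.

29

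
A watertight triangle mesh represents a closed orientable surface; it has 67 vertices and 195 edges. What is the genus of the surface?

0

Every face is a triangle and each edge borders two faces, so 3F = 2·195, giving F = 130.
χ = V − E + F = 67 − 195 + 130 = 2.
For a closed orientable surface χ = 2 − 2g, so g = (2 − (2))/2 = 0.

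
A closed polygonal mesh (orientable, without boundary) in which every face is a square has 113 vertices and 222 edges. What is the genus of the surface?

0

Every face is a square and each edge borders two faces, so 4F = 2·222, giving F = 111.
χ = V − E + F = 113 − 222 + 111 = 2.
For a closed orientable surface χ = 2 − 2g, so g = (2 − (2))/2 = 0.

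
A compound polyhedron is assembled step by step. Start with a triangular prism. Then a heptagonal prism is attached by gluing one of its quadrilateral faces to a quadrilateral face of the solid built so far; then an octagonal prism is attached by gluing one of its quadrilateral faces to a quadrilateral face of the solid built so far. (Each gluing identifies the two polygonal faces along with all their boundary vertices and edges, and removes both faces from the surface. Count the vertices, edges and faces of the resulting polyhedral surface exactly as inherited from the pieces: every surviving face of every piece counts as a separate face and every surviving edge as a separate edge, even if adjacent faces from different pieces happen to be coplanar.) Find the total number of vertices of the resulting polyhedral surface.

A triangular prism: V=6, E=9, F=5.
Attach a heptagonal prism (V=14, E=21, F=9) along a 4-gon: merge 4 vertices and 4 edges, delete both glued faces → V=16, E=26, F=12.
Attach an octagonal prism (V=16, E=24, F=10) along a 4-gon: merge 4 vertices and 4 edges, delete both glued faces → V=28, E=46, F=20.
Check: V − E + F = 28 − 46 + 20 = 2.

28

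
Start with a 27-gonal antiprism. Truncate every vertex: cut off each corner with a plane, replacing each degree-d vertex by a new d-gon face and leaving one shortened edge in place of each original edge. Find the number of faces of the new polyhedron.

110

The base solid has V = 54, E = 108, F = 56.
Truncation replaces each original edge-end by a new vertex, so V′ = 2E = 216.
Each original edge survives, and each old vertex of degree d contributes d new edges; summing degrees gives Σd = 2E, so E′ = E + 2E = 3E = 324.
Each original face survives and each original vertex becomes one new face: F′ = F + V = 110.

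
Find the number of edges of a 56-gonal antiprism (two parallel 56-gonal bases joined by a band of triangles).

224

An antiprism on an n-gon has two n-gon caps and 2n triangles: V = 2·56 = 112, E = 4·56 = 224, F = 2·56 + 2 = 114.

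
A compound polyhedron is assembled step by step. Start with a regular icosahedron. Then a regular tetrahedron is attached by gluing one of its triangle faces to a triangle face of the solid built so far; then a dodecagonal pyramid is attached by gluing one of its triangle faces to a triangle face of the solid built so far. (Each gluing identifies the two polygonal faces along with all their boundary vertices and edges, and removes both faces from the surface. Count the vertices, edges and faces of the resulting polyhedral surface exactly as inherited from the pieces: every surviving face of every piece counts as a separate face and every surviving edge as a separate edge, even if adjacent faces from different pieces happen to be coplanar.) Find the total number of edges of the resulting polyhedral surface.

A regular icosahedron: V=12, E=30, F=20.
Attach a regular tetrahedron (V=4, E=6, F=4) along a 3-gon: merge 3 vertices and 3 edges, delete both glued faces → V=13, E=33, F=22.
Attach a dodecagonal pyramid (V=13, E=24, F=13) along a 3-gon: merge 3 vertices and 3 edges, delete both glued faces → V=23, E=54, F=33.
Check: V − E + F = 23 − 54 + 33 = 2.

54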